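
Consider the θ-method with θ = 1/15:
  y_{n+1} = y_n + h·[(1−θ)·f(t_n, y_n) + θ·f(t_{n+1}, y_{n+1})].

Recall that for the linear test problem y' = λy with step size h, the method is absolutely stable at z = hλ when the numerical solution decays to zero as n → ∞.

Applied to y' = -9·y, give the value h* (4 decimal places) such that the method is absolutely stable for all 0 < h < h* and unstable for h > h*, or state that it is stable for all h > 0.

(-2.3077,0); λ=-9 ⇒ h* = (30/13)/9 = 0.2564.

Set f=λy, z=hλ:
  y_{n+1} = y_n + z·[14/15·y_n + 1/15·y_{n+1}] ⇒ (1 − 1/15z)y_{n+1} = (1 + 14/15z)y_n
  so R(z) = (1 + 14/15z)/(1 − 1/15z).

Boundary: |R(x)|=1, x<0.
x=-0.48: |R|=0.5349
R=−1: 1+14/15x = −1+1/15x ⇒ -13/15x=2 ⇒ x=2/(-13/15)=-2.3077
Confirm numerically:
  x=-2.253: |R|=0.95879 <1
  x=-1.881: |R|=0.67141 <1
  x=-1.832: |R|=0.63260 <1
  x=-1.265: |R|=0.16662 <1
  x=-2.843: |R|=1.39001 >1
  x=-2.570: |R|=1.19408 >1
  x=-2.550: |R|=1.17949 >1
So |R|<1 on (-2.3077, 0).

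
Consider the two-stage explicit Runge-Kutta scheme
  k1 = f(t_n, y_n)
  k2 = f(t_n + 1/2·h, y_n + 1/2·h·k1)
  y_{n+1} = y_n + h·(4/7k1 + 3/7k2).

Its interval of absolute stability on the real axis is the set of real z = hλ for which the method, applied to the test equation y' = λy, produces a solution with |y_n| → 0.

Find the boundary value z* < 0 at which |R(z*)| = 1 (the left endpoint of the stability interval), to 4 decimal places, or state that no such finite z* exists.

Set f=λy, z=hλ:
  k1=λy_n ⇒ h·k1=z·y_n;  k2=λ(1+1/2z)y_n ⇒ h·k2=z(1+1/2z)y_n
  y_{n+1}/y_n = 1 + 4/7z + 3/7z(1+1/2z) = 1 + z + 3/14z²
  ⇒ R(z) = 1 + z + 3/14z².

Need |R(x)|<1, x<0.
x=-1.27: |R|=0.0756
R=1: x+3/14x²=0 ⇒ x=−14/3=-4.6667; min R=1−1/(4·3/14)=-0.1667>−1
Confirm numerically:
  x=-2.915: |R|=0.09417 <1
  x=-2.785: |R|=0.12295 <1
  x=-1.981: |R|=0.14007 <1
  x=-1.874: |R|=0.12146 <1
  x=-5.155: |R|=1.53943 >1
  x=-4.877: |R|=1.21981 >1
Stable set (-4.6667, 0).

z* = -4.6667.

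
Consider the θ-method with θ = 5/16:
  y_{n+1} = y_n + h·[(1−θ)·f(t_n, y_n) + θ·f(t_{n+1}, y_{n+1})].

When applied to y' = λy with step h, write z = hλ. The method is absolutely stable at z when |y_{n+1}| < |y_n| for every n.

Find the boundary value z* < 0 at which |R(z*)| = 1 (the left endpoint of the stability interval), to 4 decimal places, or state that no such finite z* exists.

Test eqn y'=λy, z=hλ:
  y_{n+1} = y_n + z·[11/16·y_n + 5/16·y_{n+1}] ⇒ (1 − 5/16z)y_{n+1} = (1 + 11/16z)y_n
  R(z) = (1 + 11/16z)/(1 − 5/16z).

Find x<0 with |R(x)|<1.
x=-1.74: |R|=0.1271
R=−1: 1+11/16x = −1+5/16x ⇒ -3/8x=2 ⇒ x=2/(-3/8)=-5.3333
Confirm numerically:
  x=-4.938: |R|=0.94171 <1
  x=-4.925: |R|=0.93969 <1
  x=-3.493: |R|=0.67004 <1
  x=-2.517: |R|=0.40885 <1
  x=-5.721: |R|=1.05215 >1
  x=-5.486: |R|=1.02109 >1
Interval (-5.3333, 0).

z* = -5.3333.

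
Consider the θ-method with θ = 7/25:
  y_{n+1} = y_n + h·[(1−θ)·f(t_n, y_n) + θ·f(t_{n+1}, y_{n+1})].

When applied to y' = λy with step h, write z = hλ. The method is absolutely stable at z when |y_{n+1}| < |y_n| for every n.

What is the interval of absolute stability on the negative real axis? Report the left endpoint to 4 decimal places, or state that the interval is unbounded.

z∈(-4.5455,0).

Set f=λy, z=hλ:
  y_{n+1} = y_n + z·[18/25·y_n + 7/25·y_{n+1}] ⇒ (1 − 7/25z)y_{n+1} = (1 + 18/25z)y_n
  ⇒ R(z) = (1 + 18/25z)/(1 − 7/25z).

Find x<0 with |R(x)|<1.
x=-0.43: |R|=0.6162
R=−1: 1+18/25x = −1+7/25x ⇒ -11/25x=2 ⇒ x=2/(-11/25)=-4.5455
Confirm numerically:
  x=-4.278: |R|=0.94646 <1
  x=-2.929: |R|=0.60923 <1
  x=-2.360: |R|=0.42100 <1
  x=-4.991: |R|=1.08177 >1
  x=-4.799: |R|=1.04760 >1
  x=-4.578: |R|=1.00628 >1
Stable set (-4.5455, 0).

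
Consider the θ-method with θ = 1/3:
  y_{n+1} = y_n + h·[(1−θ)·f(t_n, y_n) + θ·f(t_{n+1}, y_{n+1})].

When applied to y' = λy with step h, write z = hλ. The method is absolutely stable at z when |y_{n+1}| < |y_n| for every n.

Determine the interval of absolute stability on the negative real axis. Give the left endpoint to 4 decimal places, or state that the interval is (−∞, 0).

z∈(-6.0000,0).

On y'=λy, z=hλ:
  y_{n+1} = y_n + z·[2/3·y_n + 1/3·y_{n+1}] ⇒ (1 − 1/3z)y_{n+1} = (1 + 2/3z)y_n
  Hence R(z) = (1 + 2/3z)/(1 − 1/3z).

Find x<0 with |R(x)|<1.
x=-0.69: |R|=0.4390
R=−1: 1+2/3x = −1+1/3x ⇒ -1/3x=2 ⇒ x=2/(-1/3)=-6.0000
Confirm numerically:
  x=-5.559: |R|=0.94848 <1
  x=-4.577: |R|=0.81219 <1
  x=-3.298: |R|=0.57097 <1
  x=-6.390: |R|=1.04153 >1
  x=-6.086: |R|=1.00947 >1
Stable set (-6.0000, 0).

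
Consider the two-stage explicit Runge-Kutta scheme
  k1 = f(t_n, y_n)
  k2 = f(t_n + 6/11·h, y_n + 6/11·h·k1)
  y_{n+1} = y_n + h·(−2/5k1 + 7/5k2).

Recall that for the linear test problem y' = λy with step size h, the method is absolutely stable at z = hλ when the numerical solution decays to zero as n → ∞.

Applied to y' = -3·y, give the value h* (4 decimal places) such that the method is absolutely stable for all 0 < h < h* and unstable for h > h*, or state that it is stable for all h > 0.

(-1.3095,0); λ=-3 ⇒ h* = (55/42)/3 = 0.4365.

With y'=λy (z=hλ):
  k1=λy_n ⇒ h·k1=z·y_n;  k2=λ(1+6/11z)y_n ⇒ h·k2=z(1+6/11z)y_n
  y_{n+1}/y_n = 1 − 2/5z + 7/5z(1+6/11z) = 1 + z + 42/55z²
  so R(z) = 1 + z + 42/55z².

Boundary: |R(x)|=1, x<0.
x=-1.51: |R|=1.2312
R=1: x+42/55x²=0 ⇒ x=−55/42=-1.3095; min R=1−1/(4·42/55)=0.6726>−1
Confirm numerically:
  x=-1.047: |R|=0.79011 <1
  x=-0.982: |R|=0.75439 <1
  x=-0.695: |R|=0.67386 <1
  x=-1.856: |R|=1.77453 >1
  x=-1.742: |R|=1.57530 >1
  x=-1.720: |R|=1.53914 >1
Interval (-1.3095, 0).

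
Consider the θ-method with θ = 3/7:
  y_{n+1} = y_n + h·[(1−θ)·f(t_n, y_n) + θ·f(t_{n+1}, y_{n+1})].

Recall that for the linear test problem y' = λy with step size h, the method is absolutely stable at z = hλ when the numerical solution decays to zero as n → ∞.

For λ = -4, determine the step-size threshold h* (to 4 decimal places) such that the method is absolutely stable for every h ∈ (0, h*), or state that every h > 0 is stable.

Set f=λy, z=hλ:
  y_{n+1} = y_n + z·[4/7·y_n + 3/7·y_{n+1}] ⇒ (1 − 3/7z)y_{n+1} = (1 + 4/7z)y_n
  ⇒ R(z) = (1 + 4/7z)/(1 − 3/7z).

Need |R(x)|<1, x<0.
x=-0.59: |R|=0.5291
R=−1: 1+4/7x = −1+3/7x ⇒ -1/7x=2 ⇒ x=2/(-1/7)=-14.0000
Confirm numerically:
  x=-13.406: |R|=0.98742 <1
  x=-12.477: |R|=0.96572 <1
  x=-7.442: |R|=0.77638 <1
  x=-6.104: |R|=0.68805 <1
  x=-14.508: |R|=1.01005 >1
  x=-14.100: |R|=1.00203 >1
Stable set (-14.0000, 0).

(-14.0000,0); λ=-4 ⇒ h* = (14)/4 = 3.5000.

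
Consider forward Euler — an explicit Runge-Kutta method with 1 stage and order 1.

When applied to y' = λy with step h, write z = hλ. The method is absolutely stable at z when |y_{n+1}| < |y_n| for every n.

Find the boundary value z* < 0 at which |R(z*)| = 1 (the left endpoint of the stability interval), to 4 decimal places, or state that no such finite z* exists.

left endpoint -2.0000.

On y'=λy, z=hλ:
  order 1, 1-stage ⇒ R(z)=1+z
  (e.g. R(-1.26)=-0.26000, |R|=0.26000)

Need |R(x)|<1, x<0.
x=-1.26: |R|=0.2600
|R(-1.96)|=0.9600 |R(-1.89)|=0.8900 |R(-1.34)|=0.3400
Bisect:
  x_lo=-2.5823 |R|=1.5823  x_hi=-0.0778 |R|=0.9222
  mid=-1.33003 |R|=0.33003 →hi
  mid=-1.95616 |R|=0.95616 →hi
  mid=-2.26923 |R|=1.26923 →lo
  mid=-2.11270 |R|=1.11270 →lo
  mid=-2.03443 |R|=1.03443 →lo
  mid=-1.99530 |R|=0.99530 →hi
  mid=-2.01487 |R|=1.01487 →lo
  mid=-2.00508 |R|=1.00508 →lo
  mid=-2.00019 |R|=1.00019 →lo
  mid=-1.99774 |R|=0.99774 →hi
  ...
  [-2.00004,-1.99988] ⇒ x*=-2.0000
Stable set (-2.0000, 0).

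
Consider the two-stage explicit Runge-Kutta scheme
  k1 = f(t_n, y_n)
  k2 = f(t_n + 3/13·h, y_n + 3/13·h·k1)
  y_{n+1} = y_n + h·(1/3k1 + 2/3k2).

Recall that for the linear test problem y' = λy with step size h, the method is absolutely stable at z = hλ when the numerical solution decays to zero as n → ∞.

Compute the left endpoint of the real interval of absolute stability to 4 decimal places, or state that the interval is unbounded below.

On y'=λy, z=hλ:
  k1=λy_n ⇒ h·k1=z·y_n;  k2=λ(1+3/13z)y_n ⇒ h·k2=z(1+3/13z)y_n
  y_{n+1}/y_n = 1 + 1/3z + 2/3z(1+3/13z) = 1 + z + 2/13z²
  ⇒ R(z) = 1 + z + 2/13z².

Need |R(x)|<1, x<0.
x=-0.65: |R|=0.4150
R=1: x+2/13x²=0 ⇒ x=−13/2=-6.5000; min R=1−1/(4·2/13)=-0.6250>−1
Confirm numerically:
  x=-4.455: |R|=0.40161 <1
  x=-3.148: |R|=0.62340 <1
  x=-2.715: |R|=0.58097 <1
  x=-7.061: |R|=1.60942 >1
  x=-6.920: |R|=1.44714 >1
  x=-6.917: |R|=1.44375 >1
Interval (-6.5000, 0).

z* = -6.5000.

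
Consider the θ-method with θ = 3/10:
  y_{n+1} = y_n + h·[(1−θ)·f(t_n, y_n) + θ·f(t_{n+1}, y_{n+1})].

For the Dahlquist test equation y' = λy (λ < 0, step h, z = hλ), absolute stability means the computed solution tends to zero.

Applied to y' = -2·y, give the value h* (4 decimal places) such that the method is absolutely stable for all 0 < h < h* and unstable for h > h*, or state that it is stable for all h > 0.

(-5.0000,0); λ=-2 ⇒ h* = (5)/2 = 2.5000.

On y'=λy, z=hλ:
  y_{n+1} = y_n + z·[7/10·y_n + 3/10·y_{n+1}] ⇒ (1 − 3/10z)y_{n+1} = (1 + 7/10z)y_n
  Hence R(z) = (1 + 7/10z)/(1 − 3/10z).

Boundary: |R(x)|=1, x<0.
x=-0.51: |R|=0.5577
R=−1: 1+7/10x = −1+3/10x ⇒ -2/5x=2 ⇒ x=2/(-2/5)=-5.0000
Confirm numerically:
  x=-3.491: |R|=0.70517 <1
  x=-2.303: |R|=0.36200 <1
  x=-2.061: |R|=0.27356 <1
  x=-5.322: |R|=1.04960 >1
  x=-5.151: |R|=1.02373 >1
  x=-5.067: |R|=1.01063 >1
Stable set (-5.0000, 0).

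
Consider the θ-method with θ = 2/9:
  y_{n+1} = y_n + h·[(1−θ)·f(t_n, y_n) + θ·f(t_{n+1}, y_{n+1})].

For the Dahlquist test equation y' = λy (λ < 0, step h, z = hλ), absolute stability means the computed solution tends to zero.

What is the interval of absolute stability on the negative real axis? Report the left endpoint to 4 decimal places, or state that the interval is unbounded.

z∈(-3.6000,0).

On y'=λy, z=hλ:
  y_{n+1} = y_n + z·[7/9·y_n + 2/9·y_{n+1}] ⇒ (1 − 2/9z)y_{n+1} = (1 + 7/9z)y_n
  R(z) = (1 + 7/9z)/(1 − 2/9z).

Solve |R(x)|<1 on ℝ⁻.
x=-1.72: |R|=0.2444
R=−1: 1+7/9x = −1+2/9x ⇒ -5/9x=2 ⇒ x=2/(-5/9)=-3.6000
Confirm numerically:
  x=-3.277: |R|=0.89617 <1
  x=-2.477: |R|=0.59761 <1
  x=-2.050: |R|=0.40840 <1
  x=-1.529: |R|=0.14123 <1
  x=-4.121: |R|=1.15108 >1
  x=-4.057: |R|=1.13352 >1
Interval (-3.6000, 0).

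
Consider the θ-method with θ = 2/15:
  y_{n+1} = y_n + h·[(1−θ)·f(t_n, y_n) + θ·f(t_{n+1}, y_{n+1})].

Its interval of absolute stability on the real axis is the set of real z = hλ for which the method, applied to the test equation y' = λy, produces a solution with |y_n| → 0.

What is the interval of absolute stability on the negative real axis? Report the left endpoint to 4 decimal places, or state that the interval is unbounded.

z∈(-2.7273,0).

Test eqn y'=λy, z=hλ:
  y_{n+1} = y_n + z·[13/15·y_n + 2/15·y_{n+1}] ⇒ (1 − 2/15z)y_{n+1} = (1 + 13/15z)y_n
  Hence R(z) = (1 + 13/15z)/(1 − 2/15z).

Need |R(x)|<1, x<0.
x=-1.63: |R|=0.3390
R=−1: 1+13/15x = −1+2/15x ⇒ -11/15x=2 ⇒ x=2/(-11/15)=-2.7273
Confirm numerically:
  x=-2.680: |R|=0.97446 <1
  x=-2.269: |R|=0.74199 <1
  x=-2.198: |R|=0.69984 <1
  x=-2.943: |R|=1.11362 >1
  x=-2.809: |R|=1.04360 >1
So |R|<1 on (-2.7273, 0).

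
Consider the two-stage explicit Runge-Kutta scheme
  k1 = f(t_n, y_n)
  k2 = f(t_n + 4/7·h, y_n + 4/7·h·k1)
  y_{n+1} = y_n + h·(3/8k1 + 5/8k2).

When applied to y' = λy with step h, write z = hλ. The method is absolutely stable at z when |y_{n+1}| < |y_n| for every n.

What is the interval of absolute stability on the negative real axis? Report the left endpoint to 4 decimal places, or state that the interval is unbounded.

(-2.8000, 0).

Set f=λy, z=hλ:
  k1=λy_n ⇒ h·k1=z·y_n;  k2=λ(1+4/7z)y_n ⇒ h·k2=z(1+4/7z)y_n
  y_{n+1}/y_n = 1 + 3/8z + 5/8z(1+4/7z) = 1 + z + 5/14z²
  so R(z) = 1 + z + 5/14z².

Boundary: |R(x)|=1, x<0.
x=-1.44: |R|=0.3006
R=1: x+5/14x²=0 ⇒ x=−14/5=-2.8000; min R=1−1/(4·5/14)=0.3000>−1
Confirm numerically:
  x=-2.300: |R|=0.58929 <1
  x=-2.255: |R|=0.56108 <1
  x=-1.635: |R|=0.31972 <1
  x=-1.132: |R|=0.32565 <1
  x=-3.195: |R|=1.45072 >1
  x=-3.111: |R|=1.34554 >1
  x=-3.065: |R|=1.29008 >1
So |R|<1 on (-2.8000, 0).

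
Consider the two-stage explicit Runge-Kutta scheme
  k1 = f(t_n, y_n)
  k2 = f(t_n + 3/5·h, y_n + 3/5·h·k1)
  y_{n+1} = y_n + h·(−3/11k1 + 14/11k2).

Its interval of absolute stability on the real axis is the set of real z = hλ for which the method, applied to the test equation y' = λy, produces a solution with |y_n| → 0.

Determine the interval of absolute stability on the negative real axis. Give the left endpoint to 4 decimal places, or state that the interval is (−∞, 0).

With y'=λy (z=hλ):
  k1=λy_n ⇒ h·k1=z·y_n;  k2=λ(1+3/5z)y_n ⇒ h·k2=z(1+3/5z)y_n
  y_{n+1}/y_n = 1 − 3/11z + 14/11z(1+3/5z) = 1 + z + 42/55z²
  so R(z) = 1 + z + 42/55z².

Boundary: |R(x)|=1, x<0.
x=-1.22: |R|=0.9166
R=1: x+42/55x²=0 ⇒ x=−55/42=-1.3095; min R=1−1/(4·42/55)=0.6726>−1
Confirm numerically:
  x=-1.107: |R|=0.82880 <1
  x=-0.713: |R|=0.67521 <1
  x=-0.697: |R|=0.67398 <1
  x=-0.663: |R|=0.67267 <1
  x=-1.844: |R|=1.75262 >1
  x=-1.519: |R|=1.24298 >1
  x=-1.365: |R|=1.05783 >1
Interval (-1.3095, 0).

z∈(-1.3095,0).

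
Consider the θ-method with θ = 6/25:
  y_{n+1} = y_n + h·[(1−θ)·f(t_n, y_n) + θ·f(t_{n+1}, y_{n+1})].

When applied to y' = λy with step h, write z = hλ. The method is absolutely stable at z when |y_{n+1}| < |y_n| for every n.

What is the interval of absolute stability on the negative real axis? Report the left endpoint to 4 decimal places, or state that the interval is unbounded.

(-3.8462, 0).

On y'=λy, z=hλ:
  y_{n+1} = y_n + z·[19/25·y_n + 6/25·y_{n+1}] ⇒ (1 − 6/25z)y_{n+1} = (1 + 19/25z)y_n
  R(z) = (1 + 19/25z)/(1 − 6/25z).

Find x<0 with |R(x)|<1.
x=-0.69: |R|=0.4080
R=−1: 1+19/25x = −1+6/25x ⇒ -13/25x=2 ⇒ x=2/(-13/25)=-3.8462
Confirm numerically:
  x=-2.729: |R|=0.64898 <1
  x=-2.464: |R|=0.54836 <1
  x=-1.649: |R|=0.18144 <1
  x=-1.647: |R|=0.18041 <1
  x=-4.152: |R|=1.07966 >1
  x=-4.097: |R|=1.06577 >1
Stable set (-3.8462, 0).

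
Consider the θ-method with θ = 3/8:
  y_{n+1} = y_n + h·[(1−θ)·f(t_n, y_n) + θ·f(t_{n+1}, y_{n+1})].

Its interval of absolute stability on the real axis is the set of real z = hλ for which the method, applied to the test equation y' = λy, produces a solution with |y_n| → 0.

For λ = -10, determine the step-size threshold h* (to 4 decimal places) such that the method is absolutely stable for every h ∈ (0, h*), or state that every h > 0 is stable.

Test eqn y'=λy, z=hλ:
  y_{n+1} = y_n + z·[5/8·y_n + 3/8·y_{n+1}] ⇒ (1 − 3/8z)y_{n+1} = (1 + 5/8z)y_n
  R(z) = (1 + 5/8z)/(1 − 3/8z).

Need |R(x)|<1, x<0.
x=-1.38: |R|=0.0906
R=−1: 1+5/8x = −1+3/8x ⇒ -1/4x=2 ⇒ x=2/(-1/4)=-8.0000
Confirm numerically:
  x=-7.459: |R|=0.96438 <1
  x=-5.886: |R|=0.83522 <1
  x=-5.057: |R|=0.74598 <1
  x=-8.362: |R|=1.02188 >1
  x=-8.294: |R|=1.01788 >1
  x=-8.221: |R|=1.01353 >1
Interval (-8.0000, 0).

(-8.0000,0); λ=-10 ⇒ h* = (8)/10 = 0.8000.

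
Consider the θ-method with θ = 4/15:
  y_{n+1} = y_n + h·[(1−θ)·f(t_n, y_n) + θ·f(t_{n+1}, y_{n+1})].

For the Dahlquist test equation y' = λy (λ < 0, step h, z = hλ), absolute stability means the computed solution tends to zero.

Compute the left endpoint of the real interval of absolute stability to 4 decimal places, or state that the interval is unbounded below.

Set f=λy, z=hλ:
  y_{n+1} = y_n + z·[11/15·y_n + 4/15·y_{n+1}] ⇒ (1 − 4/15z)y_{n+1} = (1 + 11/15z)y_n
  ⇒ R(z) = (1 + 11/15z)/(1 − 4/15z).

Boundary: |R(x)|=1, x<0.
x=-0.4: |R|=0.6386
R=−1: 1+11/15x = −1+4/15x ⇒ -7/15x=2 ⇒ x=2/(-7/15)=-4.2857
Confirm numerically:
  x=-3.905: |R|=0.91297 <1
  x=-3.534: |R|=0.81940 <1
  x=-3.000: |R|=0.66667 <1
  x=-2.998: |R|=0.66605 <1
  x=-4.672: |R|=1.08027 >1
  x=-4.539: |R|=1.05347 >1
  x=-4.308: |R|=1.00484 >1
Stable set (-4.2857, 0).

z* = -4.2857.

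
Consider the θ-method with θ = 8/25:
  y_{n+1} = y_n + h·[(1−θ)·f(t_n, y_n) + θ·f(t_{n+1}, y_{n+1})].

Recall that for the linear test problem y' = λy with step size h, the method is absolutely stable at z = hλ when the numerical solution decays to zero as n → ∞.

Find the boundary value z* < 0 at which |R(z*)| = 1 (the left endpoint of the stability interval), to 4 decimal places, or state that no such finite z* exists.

z* = -5.5556.

Test eqn y'=λy, z=hλ:
  y_{n+1} = y_n + z·[17/25·y_n + 8/25·y_{n+1}] ⇒ (1 − 8/25z)y_{n+1} = (1 + 17/25z)y_n
  R(z) = (1 + 17/25z)/(1 − 8/25z).

Find x<0 with |R(x)|<1.
x=-0.34: |R|=0.6934
R=−1: 1+17/25x = −1+8/25x ⇒ -9/25x=2 ⇒ x=2/(-9/25)=-5.5556
Confirm numerically:
  x=-5.120: |R|=0.94057 <1
  x=-3.385: |R|=0.62490 <1
  x=-2.739: |R|=0.45965 <1
  x=-6.042: |R|=1.05970 >1
  x=-5.842: |R|=1.03594 >1
So |R|<1 on (-5.5556, 0).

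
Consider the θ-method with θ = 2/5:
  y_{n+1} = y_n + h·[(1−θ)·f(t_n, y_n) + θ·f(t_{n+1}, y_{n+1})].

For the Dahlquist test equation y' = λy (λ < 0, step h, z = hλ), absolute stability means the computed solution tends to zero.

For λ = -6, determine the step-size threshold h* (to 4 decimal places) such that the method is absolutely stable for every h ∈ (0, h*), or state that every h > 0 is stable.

With y'=λy (z=hλ):
  y_{n+1} = y_n + z·[3/5·y_n + 2/5·y_{n+1}] ⇒ (1 − 2/5z)y_{n+1} = (1 + 3/5z)y_n
  R(z) = (1 + 3/5z)/(1 − 2/5z).

Find x<0 with |R(x)|<1.
x=-1.4: |R|=0.1026
R=−1: 1+3/5x = −1+2/5x ⇒ -1/5x=2 ⇒ x=2/(-1/5)=-10.0000
Confirm numerically:
  x=-9.482: |R|=0.97838 <1
  x=-8.576: |R|=0.93572 <1
  x=-7.124: |R|=0.85058 <1
  x=-5.602: |R|=0.72859 <1
  x=-10.592: |R|=1.02261 >1
  x=-10.513: |R|=1.01971 >1
  x=-10.089: |R|=1.00353 >1
Stable set (-10.0000, 0).

(-10.0000,0); λ=-6 ⇒ h* = (10)/6 = 1.6667.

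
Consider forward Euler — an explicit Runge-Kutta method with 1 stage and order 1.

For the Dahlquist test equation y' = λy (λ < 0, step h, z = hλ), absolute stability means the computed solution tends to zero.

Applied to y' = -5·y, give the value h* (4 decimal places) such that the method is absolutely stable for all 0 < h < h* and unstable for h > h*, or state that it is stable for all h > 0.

Test eqn y'=λy, z=hλ:
  order 1, 1-stage ⇒ R(z)=1+z
  (e.g. R(-1.78)=-0.78000, |R|=0.78000)

Find x<0 with |R(x)|<1.
x=-1.78: |R|=0.7800
|R(-2.25)|=1.2500 |R(-1.3)|=0.3000 |R(-1.04)|=0.0400
Bisect:
  x_lo=-2.4601 |R|=1.4601  x_hi=-0.1260 |R|=0.8740
  mid=-1.29307 |R|=0.29307 →hi
  mid=-1.87659 |R|=0.87659 →hi
  mid=-2.16834 |R|=1.16834 →lo
  mid=-2.02246 |R|=1.02246 →lo
  mid=-1.94952 |R|=0.94952 →hi
  mid=-1.98599 |R|=0.98599 →hi
  mid=-2.00423 |R|=1.00423 →lo
  ...
  [-2.00010,-1.99996] ⇒ x*=-2.0000
Stable set (-2.0000, 0).

(-2.0000,0); λ=-5 ⇒ h* = 0.4000.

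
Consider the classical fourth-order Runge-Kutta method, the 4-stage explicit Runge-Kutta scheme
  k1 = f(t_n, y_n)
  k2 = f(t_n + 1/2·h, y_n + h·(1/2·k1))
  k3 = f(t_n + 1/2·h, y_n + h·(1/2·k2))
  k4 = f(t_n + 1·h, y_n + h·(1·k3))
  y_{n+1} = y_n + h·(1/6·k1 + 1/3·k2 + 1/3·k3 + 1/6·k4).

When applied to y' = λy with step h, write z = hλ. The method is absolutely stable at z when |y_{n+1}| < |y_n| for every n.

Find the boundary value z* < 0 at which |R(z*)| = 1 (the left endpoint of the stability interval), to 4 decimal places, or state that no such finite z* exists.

z* = -2.7853.

With y'=λy (z=hλ):
  order 4, 4-stage ⇒ R(z)=1+z+z^2/2+z^3/6+z^4/24
  (e.g. R(-0.74)=0.47876, |R|=0.47876)

Boundary: |R(x)|=1, x<0.
x=-0.74: |R|=0.4788
|R(-1.79)|=0.2839 |R(-1.18)|=0.3231 |R(-0.93)|=0.3996
Bisect:
  x_lo=-3.1734 |R|=1.7611  x_hi=-0.1115 |R|=0.8945
  mid=-1.64242 |R|=0.27113 →hi
  mid=-2.40790 |R|=0.56496 →hi
  mid=-2.79064 |R|=1.00810 →lo
  mid=-2.59927 |R|=0.75390 →hi
  mid=-2.69496 |R|=0.87213 →hi
  mid=-2.74280 |R|=0.93780 →hi
  mid=-2.76672 |R|=0.97236 →hi
  mid=-2.77868 |R|=0.99008 →hi
  mid=-2.78466 |R|=0.99905 →hi
  mid=-2.78765 |R|=1.00356 →lo
  ...
  [-2.78541,-2.78522] ⇒ x*=-2.7853
Interval (-2.7853, 0).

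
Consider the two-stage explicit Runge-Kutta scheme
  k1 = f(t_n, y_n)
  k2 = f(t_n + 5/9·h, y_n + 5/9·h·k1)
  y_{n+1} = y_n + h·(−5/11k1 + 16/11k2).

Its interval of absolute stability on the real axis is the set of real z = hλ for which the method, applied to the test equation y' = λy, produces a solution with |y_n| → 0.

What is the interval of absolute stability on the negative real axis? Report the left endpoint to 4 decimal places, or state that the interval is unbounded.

Test eqn y'=λy, z=hλ:
  k1=λy_n ⇒ h·k1=z·y_n;  k2=λ(1+5/9z)y_n ⇒ h·k2=z(1+5/9z)y_n
  y_{n+1}/y_n = 1 − 5/11z + 16/11z(1+5/9z) = 1 + z + 80/99z²
  R(z) = 1 + z + 80/99z².

Find x<0 with |R(x)|<1.
x=-1.37: |R|=1.1467
R=1: x+80/99x²=0 ⇒ x=−99/80=-1.2375; min R=1−1/(4·80/99)=0.6906>−1
Confirm numerically:
  x=-0.972: |R|=0.79146 <1
  x=-0.902: |R|=0.75546 <1
  x=-0.738: |R|=0.70212 <1
  x=-0.694: |R|=0.69520 <1
  x=-1.578: |R|=1.43419 >1
  x=-1.508: |R|=1.32963 >1
Stable set (-1.2375, 0).

(-1.2375, 0).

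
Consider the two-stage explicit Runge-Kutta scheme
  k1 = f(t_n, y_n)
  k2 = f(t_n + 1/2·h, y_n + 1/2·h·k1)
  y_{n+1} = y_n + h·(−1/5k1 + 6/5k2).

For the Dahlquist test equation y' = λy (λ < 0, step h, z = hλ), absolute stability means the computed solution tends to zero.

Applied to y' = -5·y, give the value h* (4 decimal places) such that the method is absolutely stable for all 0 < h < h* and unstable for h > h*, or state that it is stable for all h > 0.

(-1.6667,0); λ=-5 ⇒ h* = (5/3)/5 = 0.3333.

With y'=λy (z=hλ):
  k1=λy_n ⇒ h·k1=z·y_n;  k2=λ(1+1/2z)y_n ⇒ h·k2=z(1+1/2z)y_n
  y_{n+1}/y_n = 1 − 1/5z + 6/5z(1+1/2z) = 1 + z + 3/5z²
  Hence R(z) = 1 + z + 3/5z².

Find x<0 with |R(x)|<1.
x=-1.65: |R|=0.9835
R=1: x+3/5x²=0 ⇒ x=−5/3=-1.6667; min R=1−1/(4·3/5)=0.5833>−1
Confirm numerically:
  x=-1.624: |R|=0.95843 <1
  x=-1.350: |R|=0.74350 <1
  x=-1.294: |R|=0.71066 <1
  x=-1.212: |R|=0.66937 <1
  x=-1.988: |R|=1.38329 >1
  x=-1.770: |R|=1.10974 >1
Interval (-1.6667, 0).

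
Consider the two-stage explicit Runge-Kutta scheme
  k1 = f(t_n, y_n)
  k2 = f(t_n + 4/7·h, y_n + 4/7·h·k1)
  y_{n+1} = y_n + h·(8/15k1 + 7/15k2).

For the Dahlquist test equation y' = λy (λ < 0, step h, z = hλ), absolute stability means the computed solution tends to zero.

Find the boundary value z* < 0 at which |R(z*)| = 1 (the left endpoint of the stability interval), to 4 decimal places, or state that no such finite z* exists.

Set f=λy, z=hλ:
  k1=λy_n ⇒ h·k1=z·y_n;  k2=λ(1+4/7z)y_n ⇒ h·k2=z(1+4/7z)y_n
  y_{n+1}/y_n = 1 + 8/15z + 7/15z(1+4/7z) = 1 + z + 4/15z²
  Hence R(z) = 1 + z + 4/15z².

Find x<0 with |R(x)|<1.
x=-1.08: |R|=0.2310
R=1: x+4/15x²=0 ⇒ x=−15/4=-3.7500; min R=1−1/(4·4/15)=0.0625>−1
Confirm numerically:
  x=-3.320: |R|=0.61931 <1
  x=-3.206: |R|=0.53492 <1
  x=-1.837: |R|=0.06289 <1
  x=-1.820: |R|=0.06331 <1
  x=-4.342: |R|=1.68546 >1
  x=-4.074: |R|=1.35199 >1
  x=-3.800: |R|=1.05067 >1
Stable set (-3.7500, 0).

left endpoint -3.7500.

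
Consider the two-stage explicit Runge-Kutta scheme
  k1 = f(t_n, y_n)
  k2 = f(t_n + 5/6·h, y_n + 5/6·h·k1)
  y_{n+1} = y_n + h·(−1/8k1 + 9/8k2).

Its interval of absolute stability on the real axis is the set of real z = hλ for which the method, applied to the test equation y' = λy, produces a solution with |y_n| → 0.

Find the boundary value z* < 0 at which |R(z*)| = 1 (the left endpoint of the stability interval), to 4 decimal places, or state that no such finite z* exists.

z* = -1.0667.

With y'=λy (z=hλ):
  k1=λy_n ⇒ h·k1=z·y_n;  k2=λ(1+5/6z)y_n ⇒ h·k2=z(1+5/6z)y_n
  y_{n+1}/y_n = 1 − 1/8z + 9/8z(1+5/6z) = 1 + z + 15/16z²
  Hence R(z) = 1 + z + 15/16z².

Solve |R(x)|<1 on ℝ⁻.
x=-1.73: |R|=2.0758
R=1: x+15/16x²=0 ⇒ x=−16/15=-1.0667; min R=1−1/(4·15/16)=0.7333>−1
Confirm numerically:
  x=-1.015: |R|=0.95084 <1
  x=-0.900: |R|=0.85938 <1
  x=-0.846: |R|=0.82498 <1
  x=-0.840: |R|=0.82150 <1
  x=-1.649: |R|=1.90025 >1
  x=-1.641: |R|=1.88358 >1
Stable set (-1.0667, 0).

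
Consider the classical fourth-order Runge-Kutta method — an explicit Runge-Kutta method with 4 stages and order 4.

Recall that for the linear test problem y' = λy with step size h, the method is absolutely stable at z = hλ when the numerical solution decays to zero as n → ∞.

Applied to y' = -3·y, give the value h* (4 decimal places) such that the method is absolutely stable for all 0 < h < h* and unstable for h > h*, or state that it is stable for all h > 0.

(-2.7853,0); λ=-3 ⇒ h* = 0.9284.

On y'=λy, z=hλ:
  order 4, 4-stage ⇒ R(z)=1+z+z^2/2+z^3/6+z^4/24
  (e.g. R(-0.96)=0.38873, |R|=0.38873)

Need |R(x)|<1, x<0.
x=-0.96: |R|=0.3887
|R(-2.45)|=0.6015 |R(-1.58)|=0.2705 |R(-1.52)|=0.2723
Bisect:
  x_lo=-3.5649 |R|=2.9681  x_hi=-0.3045 |R|=0.7375
  mid=-1.93473 |R|=0.31366 →hi
  mid=-2.74983 |R|=0.94783 →hi
  mid=-3.15738 |R|=1.72204 →lo
  mid=-2.95360 |R|=1.28486 →lo
  mid=-2.85171 |R|=1.10485 →lo
  mid=-2.80077 |R|=1.02359 →lo
  mid=-2.77530 |R|=0.98503 →hi
  mid=-2.78803 |R|=1.00414 →lo
  ...
  [-2.78545,-2.78525] ⇒ x*=-2.7853
Interval (-2.7853, 0).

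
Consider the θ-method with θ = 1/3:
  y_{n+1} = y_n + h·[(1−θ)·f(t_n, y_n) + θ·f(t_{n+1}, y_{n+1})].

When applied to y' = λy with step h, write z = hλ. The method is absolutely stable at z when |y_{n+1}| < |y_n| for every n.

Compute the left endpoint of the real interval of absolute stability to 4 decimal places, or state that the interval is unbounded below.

Test eqn y'=λy, z=hλ:
  y_{n+1} = y_n + z·[2/3·y_n + 1/3·y_{n+1}] ⇒ (1 − 1/3z)y_{n+1} = (1 + 2/3z)y_n
  R(z) = (1 + 2/3z)/(1 − 1/3z).

Boundary: |R(x)|=1, x<0.
x=-0.82: |R|=0.3560
R=−1: 1+2/3x = −1+1/3x ⇒ -1/3x=2 ⇒ x=2/(-1/3)=-6.0000
Confirm numerically:
  x=-5.700: |R|=0.96552 <1
  x=-5.365: |R|=0.92409 <1
  x=-3.029: |R|=0.50722 <1
  x=-6.565: |R|=1.05907 >1
  x=-6.441: |R|=1.04671 >1
  x=-6.050: |R|=1.00552 >1
So |R|<1 on (-6.0000, 0).

z* = -6.0000.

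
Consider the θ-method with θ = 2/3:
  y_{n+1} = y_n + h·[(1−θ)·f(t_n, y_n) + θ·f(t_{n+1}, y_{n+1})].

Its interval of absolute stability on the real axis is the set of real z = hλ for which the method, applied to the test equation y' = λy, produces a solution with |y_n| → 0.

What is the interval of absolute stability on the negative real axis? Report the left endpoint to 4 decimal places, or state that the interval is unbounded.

unbounded; (−∞, 0).

On y'=λy, z=hλ:
  y_{n+1} = y_n + z·[1/3·y_n + 2/3·y_{n+1}] ⇒ (1 − 2/3z)y_{n+1} = (1 + 1/3z)y_n
  so R(z) = (1 + 1/3z)/(1 − 2/3z).

Boundary: |R(x)|=1, x<0.
x=-0.95: |R|=0.4184
x=-2: |R|=0.1429
x=-10: |R|=0.3043
x=-100: |R|=0.4778
θ=2/3≥1/2 ⇒ |1+1/3x|<|1−2/3x| ∀x<0 ⇒ interval (−∞,0).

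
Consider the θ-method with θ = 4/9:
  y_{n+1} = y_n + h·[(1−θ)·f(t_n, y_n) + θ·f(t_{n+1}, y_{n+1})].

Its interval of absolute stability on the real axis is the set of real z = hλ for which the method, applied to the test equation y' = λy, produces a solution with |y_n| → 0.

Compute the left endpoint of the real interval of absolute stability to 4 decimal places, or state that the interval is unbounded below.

z* = -18.0000.

With y'=λy (z=hλ):
  y_{n+1} = y_n + z·[5/9·y_n + 4/9·y_{n+1}] ⇒ (1 − 4/9z)y_{n+1} = (1 + 5/9z)y_n
  ⇒ R(z) = (1 + 5/9z)/(1 − 4/9z).

Solve |R(x)|<1 on ℝ⁻.
x=-0.39: |R|=0.6676
R=−1: 1+5/9x = −1+4/9x ⇒ -1/9x=2 ⇒ x=2/(-1/9)=-18.0000
Confirm numerically:
  x=-12.664: |R|=0.91055 <1
  x=-12.020: |R|=0.89523 <1
  x=-11.748: |R|=0.88834 <1
  x=-10.777: |R|=0.86138 <1
  x=-18.391: |R|=1.00474 >1
  x=-18.356: |R|=1.00432 >1
  x=-18.066: |R|=1.00081 >1
Interval (-18.0000, 0).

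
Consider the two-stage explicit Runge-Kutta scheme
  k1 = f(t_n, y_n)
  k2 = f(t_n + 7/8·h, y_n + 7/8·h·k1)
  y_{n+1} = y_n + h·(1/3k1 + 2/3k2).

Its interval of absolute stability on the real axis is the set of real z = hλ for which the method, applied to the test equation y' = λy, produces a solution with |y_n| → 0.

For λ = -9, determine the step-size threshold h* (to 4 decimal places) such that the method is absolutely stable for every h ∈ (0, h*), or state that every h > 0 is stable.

Set f=λy, z=hλ:
  k1=λy_n ⇒ h·k1=z·y_n;  k2=λ(1+7/8z)y_n ⇒ h·k2=z(1+7/8z)y_n
  y_{n+1}/y_n = 1 + 1/3z + 2/3z(1+7/8z) = 1 + z + 7/12z²
  Hence R(z) = 1 + z + 7/12z².

Find x<0 with |R(x)|<1.
x=-0.92: |R|=0.5737
R=1: x+7/12x²=0 ⇒ x=−12/7=-1.7143; min R=1−1/(4·7/12)=0.5714>−1
Confirm numerically:
  x=-1.244: |R|=0.65873 <1
  x=-0.970: |R|=0.57886 <1
  x=-0.894: |R|=0.57222 <1
  x=-0.781: |R|=0.57481 <1
  x=-2.130: |R|=1.51652 >1
  x=-1.924: |R|=1.23537 >1
  x=-1.906: |R|=1.21315 >1
So |R|<1 on (-1.7143, 0).

(-1.7143,0); λ=-9 ⇒ h* = (12/7)/9 = 0.1905.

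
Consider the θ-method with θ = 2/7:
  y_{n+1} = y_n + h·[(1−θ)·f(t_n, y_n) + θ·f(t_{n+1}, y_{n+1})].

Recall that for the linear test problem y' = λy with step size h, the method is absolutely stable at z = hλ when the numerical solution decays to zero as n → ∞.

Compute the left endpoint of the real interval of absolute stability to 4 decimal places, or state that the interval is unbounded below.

Test eqn y'=λy, z=hλ:
  y_{n+1} = y_n + z·[5/7·y_n + 2/7·y_{n+1}] ⇒ (1 − 2/7z)y_{n+1} = (1 + 5/7z)y_n
  R(z) = (1 + 5/7z)/(1 − 2/7z).

Need |R(x)|<1, x<0.
x=-0.32: |R|=0.7068
R=−1: 1+5/7x = −1+2/7x ⇒ -3/7x=2 ⇒ x=2/(-3/7)=-4.6667
Confirm numerically:
  x=-4.506: |R|=0.96990 <1
  x=-4.437: |R|=0.95660 <1
  x=-3.605: |R|=0.77586 <1
  x=-2.859: |R|=0.57360 <1
  x=-5.145: |R|=1.08300 >1
  x=-4.711: |R|=1.00810 >1
Interval (-4.6667, 0).

z* = -4.6667.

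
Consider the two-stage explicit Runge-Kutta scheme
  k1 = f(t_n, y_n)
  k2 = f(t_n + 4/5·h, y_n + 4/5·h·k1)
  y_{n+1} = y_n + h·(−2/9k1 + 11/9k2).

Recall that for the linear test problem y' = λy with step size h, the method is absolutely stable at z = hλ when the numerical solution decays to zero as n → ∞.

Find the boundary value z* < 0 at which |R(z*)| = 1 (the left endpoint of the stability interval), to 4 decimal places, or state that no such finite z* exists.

On y'=λy, z=hλ:
  k1=λy_n ⇒ h·k1=z·y_n;  k2=λ(1+4/5z)y_n ⇒ h·k2=z(1+4/5z)y_n
  y_{n+1}/y_n = 1 − 2/9z + 11/9z(1+4/5z) = 1 + z + 44/45z²
  R(z) = 1 + z + 44/45z².

Find x<0 with |R(x)|<1.
x=-1.19: |R|=1.1946
R=1: x+44/45x²=0 ⇒ x=−45/44=-1.0227; min R=1−1/(4·44/45)=0.7443>−1
Confirm numerically:
  x=-0.944: |R|=0.92733 <1
  x=-0.805: |R|=0.82862 <1
  x=-0.688: |R|=0.77483 <1
  x=-0.500: |R|=0.74444 <1
  x=-1.273: |R|=1.31152 >1
  x=-1.087: |R|=1.06831 >1
Interval (-1.0227, 0).

left endpoint -1.0227.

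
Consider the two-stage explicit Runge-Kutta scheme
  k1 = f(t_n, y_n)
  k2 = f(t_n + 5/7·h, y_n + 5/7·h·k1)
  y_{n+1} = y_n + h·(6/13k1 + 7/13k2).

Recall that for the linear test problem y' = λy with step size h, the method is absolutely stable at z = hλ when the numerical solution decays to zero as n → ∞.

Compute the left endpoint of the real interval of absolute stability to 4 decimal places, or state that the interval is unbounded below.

On y'=λy, z=hλ:
  k1=λy_n ⇒ h·k1=z·y_n;  k2=λ(1+5/7z)y_n ⇒ h·k2=z(1+5/7z)y_n
  y_{n+1}/y_n = 1 + 6/13z + 7/13z(1+5/7z) = 1 + z + 5/13z²
  ⇒ R(z) = 1 + z + 5/13z².

Need |R(x)|<1, x<0.
x=-0.66: |R|=0.5075
R=1: x+5/13x²=0 ⇒ x=−13/5=-2.6000; min R=1−1/(4·5/13)=0.3500>−1
Confirm numerically:
  x=-2.228: |R|=0.68122 <1
  x=-1.557: |R|=0.37540 <1
  x=-1.269: |R|=0.35037 <1
  x=-3.081: |R|=1.56999 >1
  x=-3.061: |R|=1.54274 >1
  x=-2.727: |R|=1.13320 >1
Interval (-2.6000, 0).

left endpoint -2.6000.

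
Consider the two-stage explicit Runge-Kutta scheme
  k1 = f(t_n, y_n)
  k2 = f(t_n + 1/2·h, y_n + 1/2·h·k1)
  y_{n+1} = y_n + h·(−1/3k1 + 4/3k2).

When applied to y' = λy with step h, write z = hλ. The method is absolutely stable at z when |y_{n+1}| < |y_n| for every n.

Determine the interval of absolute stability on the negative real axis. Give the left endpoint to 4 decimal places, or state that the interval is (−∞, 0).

(-1.5000, 0).

Test eqn y'=λy, z=hλ:
  k1=λy_n ⇒ h·k1=z·y_n;  k2=λ(1+1/2z)y_n ⇒ h·k2=z(1+1/2z)y_n
  y_{n+1}/y_n = 1 − 1/3z + 4/3z(1+1/2z) = 1 + z + 2/3z²
  Hence R(z) = 1 + z + 2/3z².

Find x<0 with |R(x)|<1.
x=-1.46: |R|=0.9611
R=1: x+2/3x²=0 ⇒ x=−3/2=-1.5000; min R=1−1/(4·2/3)=0.6250>−1
Confirm numerically:
  x=-1.333: |R|=0.85159 <1
  x=-1.328: |R|=0.84772 <1
  x=-0.705: |R|=0.62635 <1
  x=-1.812: |R|=1.37690 >1
  x=-1.650: |R|=1.16500 >1
  x=-1.542: |R|=1.04318 >1
Interval (-1.5000, 0).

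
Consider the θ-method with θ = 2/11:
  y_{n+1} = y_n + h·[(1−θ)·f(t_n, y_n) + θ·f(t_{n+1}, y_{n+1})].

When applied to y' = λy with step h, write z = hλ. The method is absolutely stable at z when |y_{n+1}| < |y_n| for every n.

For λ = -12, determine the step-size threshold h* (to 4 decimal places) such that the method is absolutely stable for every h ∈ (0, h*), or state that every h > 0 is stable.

Test eqn y'=λy, z=hλ:
  y_{n+1} = y_n + z·[9/11·y_n + 2/11·y_{n+1}] ⇒ (1 − 2/11z)y_{n+1} = (1 + 9/11z)y_n
  Hence R(z) = (1 + 9/11z)/(1 − 2/11z).

Find x<0 with |R(x)|<1.
x=-1.67: |R|=0.2810
R=−1: 1+9/11x = −1+2/11x ⇒ -7/11x=2 ⇒ x=2/(-7/11)=-3.1429
Confirm numerically:
  x=-2.947: |R|=0.91885 <1
  x=-2.512: |R|=0.72441 <1
  x=-2.033: |R|=0.48434 <1
  x=-3.583: |R|=1.16960 >1
  x=-3.231: |R|=1.03533 >1
So |R|<1 on (-3.1429, 0).

(-3.1429,0); λ=-12 ⇒ h* = (22/7)/12 = 0.2619.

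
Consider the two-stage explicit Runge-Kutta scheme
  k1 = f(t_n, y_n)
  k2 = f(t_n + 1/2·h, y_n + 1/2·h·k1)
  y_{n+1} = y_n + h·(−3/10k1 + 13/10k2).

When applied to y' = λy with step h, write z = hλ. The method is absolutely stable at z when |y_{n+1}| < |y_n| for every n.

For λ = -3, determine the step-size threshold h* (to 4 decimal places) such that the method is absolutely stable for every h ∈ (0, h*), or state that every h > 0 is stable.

Test eqn y'=λy, z=hλ:
  k1=λy_n ⇒ h·k1=z·y_n;  k2=λ(1+1/2z)y_n ⇒ h·k2=z(1+1/2z)y_n
  y_{n+1}/y_n = 1 − 3/10z + 13/10z(1+1/2z) = 1 + z + 13/20z²
  R(z) = 1 + z + 13/20z².

Find x<0 with |R(x)|<1.
x=-0.88: |R|=0.6234
R=1: x+13/20x²=0 ⇒ x=−20/13=-1.5385; min R=1−1/(4·13/20)=0.6154>−1
Confirm numerically:
  x=-1.491: |R|=0.95400 <1
  x=-1.107: |R|=0.68954 <1
  x=-0.806: |R|=0.61626 <1
  x=-1.798: |R|=1.30332 >1
  x=-1.606: |R|=1.07050 >1
Interval (-1.5385, 0).

(-1.5385,0); λ=-3 ⇒ h* = (20/13)/3 = 0.5128.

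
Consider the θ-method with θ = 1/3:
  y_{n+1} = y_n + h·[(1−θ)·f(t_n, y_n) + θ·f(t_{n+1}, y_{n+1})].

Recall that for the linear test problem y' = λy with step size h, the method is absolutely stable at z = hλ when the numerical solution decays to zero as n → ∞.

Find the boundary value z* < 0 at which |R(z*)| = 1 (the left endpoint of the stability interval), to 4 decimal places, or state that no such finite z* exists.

z* = -6.0000.

On y'=λy, z=hλ:
  y_{n+1} = y_n + z·[2/3·y_n + 1/3·y_{n+1}] ⇒ (1 − 1/3z)y_{n+1} = (1 + 2/3z)y_n
  R(z) = (1 + 2/3z)/(1 − 1/3z).

Solve |R(x)|<1 on ℝ⁻.
x=-1.01: |R|=0.2444
R=−1: 1+2/3x = −1+1/3x ⇒ -1/3x=2 ⇒ x=2/(-1/3)=-6.0000
Confirm numerically:
  x=-5.962: |R|=0.99576 <1
  x=-4.528: |R|=0.80446 <1
  x=-4.382: |R|=0.78082 <1
  x=-2.588: |R|=0.38941 <1
  x=-6.532: |R|=1.05581 >1
  x=-6.345: |R|=1.03692 >1
  x=-6.344: |R|=1.03682 >1
So |R|<1 on (-6.0000, 0).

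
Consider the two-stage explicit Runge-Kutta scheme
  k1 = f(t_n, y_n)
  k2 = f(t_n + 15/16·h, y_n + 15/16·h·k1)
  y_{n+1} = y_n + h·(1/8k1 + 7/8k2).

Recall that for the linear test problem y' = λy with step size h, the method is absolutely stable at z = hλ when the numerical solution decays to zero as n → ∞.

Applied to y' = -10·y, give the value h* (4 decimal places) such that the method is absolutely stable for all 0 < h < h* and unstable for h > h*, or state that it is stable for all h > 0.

Set f=λy, z=hλ:
  k1=λy_n ⇒ h·k1=z·y_n;  k2=λ(1+15/16z)y_n ⇒ h·k2=z(1+15/16z)y_n
  y_{n+1}/y_n = 1 + 1/8z + 7/8z(1+15/16z) = 1 + z + 105/128z²
  R(z) = 1 + z + 105/128z².

Need |R(x)|<1, x<0.
x=-0.71: |R|=0.7035
R=1: x+105/128x²=0 ⇒ x=−128/105=-1.2190; min R=1−1/(4·105/128)=0.6952>−1
Confirm numerically:
  x=-1.090: |R|=0.88461 <1
  x=-0.627: |R|=0.69549 <1
  x=-0.566: |R|=0.69679 <1
  x=-0.504: |R|=0.70437 <1
  x=-1.599: |R|=1.49838 >1
  x=-1.333: |R|=1.12460 >1
  x=-1.275: |R|=1.05852 >1
Interval (-1.2190, 0).

(-1.2190,0); λ=-10 ⇒ h* = (128/105)/10 = 0.1219.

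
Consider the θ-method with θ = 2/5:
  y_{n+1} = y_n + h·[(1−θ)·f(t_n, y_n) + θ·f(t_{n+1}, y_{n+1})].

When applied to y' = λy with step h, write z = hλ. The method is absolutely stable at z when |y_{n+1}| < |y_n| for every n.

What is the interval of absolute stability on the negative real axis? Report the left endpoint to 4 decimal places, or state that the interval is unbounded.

(-10.0000, 0).

On y'=λy, z=hλ:
  y_{n+1} = y_n + z·[3/5·y_n + 2/5·y_{n+1}] ⇒ (1 − 2/5z)y_{n+1} = (1 + 3/5z)y_n
  so R(z) = (1 + 3/5z)/(1 − 2/5z).

Find x<0 with |R(x)|<1.
x=-1.69: |R|=0.0084
R=−1: 1+3/5x = −1+2/5x ⇒ -1/5x=2 ⇒ x=2/(-1/5)=-10.0000
Confirm numerically:
  x=-6.872: |R|=0.83312 <1
  x=-6.605: |R|=0.81356 <1
  x=-5.374: |R|=0.70625 <1
  x=-10.506: |R|=1.01945 >1
  x=-10.464: |R|=1.01790 >1
  x=-10.305: |R|=1.01191 >1
So |R|<1 on (-10.0000, 0).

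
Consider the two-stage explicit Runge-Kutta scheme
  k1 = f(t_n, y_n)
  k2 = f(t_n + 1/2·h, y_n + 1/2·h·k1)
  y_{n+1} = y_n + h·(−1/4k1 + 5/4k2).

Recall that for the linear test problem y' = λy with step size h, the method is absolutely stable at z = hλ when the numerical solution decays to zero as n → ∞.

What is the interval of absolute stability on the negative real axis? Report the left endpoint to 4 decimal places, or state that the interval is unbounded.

Set f=λy, z=hλ:
  k1=λy_n ⇒ h·k1=z·y_n;  k2=λ(1+1/2z)y_n ⇒ h·k2=z(1+1/2z)y_n
  y_{n+1}/y_n = 1 − 1/4z + 5/4z(1+1/2z) = 1 + z + 5/8z²
  ⇒ R(z) = 1 + z + 5/8z².

Solve |R(x)|<1 on ℝ⁻.
x=-0.55: |R|=0.6391
R=1: x+5/8x²=0 ⇒ x=−8/5=-1.6000; min R=1−1/(4·5/8)=0.6000>−1
Confirm numerically:
  x=-1.196: |R|=0.69801 <1
  x=-0.973: |R|=0.61871 <1
  x=-0.884: |R|=0.60441 <1
  x=-0.793: |R|=0.60003 <1
  x=-2.162: |R|=1.75940 >1
  x=-1.640: |R|=1.04100 >1
Stable set (-1.6000, 0).

z∈(-1.6000,0).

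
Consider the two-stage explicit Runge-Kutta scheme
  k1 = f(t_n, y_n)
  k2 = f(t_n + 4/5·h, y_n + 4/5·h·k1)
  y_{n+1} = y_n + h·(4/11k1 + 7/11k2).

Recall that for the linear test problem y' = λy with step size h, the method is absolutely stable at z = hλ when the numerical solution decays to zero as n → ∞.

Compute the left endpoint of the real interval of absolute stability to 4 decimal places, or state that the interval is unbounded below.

z* = -1.9643.

With y'=λy (z=hλ):
  k1=λy_n ⇒ h·k1=z·y_n;  k2=λ(1+4/5z)y_n ⇒ h·k2=z(1+4/5z)y_n
  y_{n+1}/y_n = 1 + 4/11z + 7/11z(1+4/5z) = 1 + z + 28/55z²
  ⇒ R(z) = 1 + z + 28/55z².

Boundary: |R(x)|=1, x<0.
x=-0.79: |R|=0.5277
R=1: x+28/55x²=0 ⇒ x=−55/28=-1.9643; min R=1−1/(4·28/55)=0.5089>−1
Confirm numerically:
  x=-1.576: |R|=0.68847 <1
  x=-1.493: |R|=0.64179 <1
  x=-1.332: |R|=0.57124 <1
  x=-2.091: |R|=1.13489 >1
  x=-1.997: |R|=1.03326 >1
So |R|<1 on (-1.9643, 0).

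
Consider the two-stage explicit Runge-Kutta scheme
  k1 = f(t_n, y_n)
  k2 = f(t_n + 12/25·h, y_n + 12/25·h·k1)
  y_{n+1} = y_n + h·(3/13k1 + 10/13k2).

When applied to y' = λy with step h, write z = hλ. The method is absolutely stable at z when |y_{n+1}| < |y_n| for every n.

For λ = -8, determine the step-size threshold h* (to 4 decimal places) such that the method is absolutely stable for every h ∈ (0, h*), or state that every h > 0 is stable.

(-2.7083,0); λ=-8 ⇒ h* = (65/24)/8 = 0.3385.

Test eqn y'=λy, z=hλ:
  k1=λy_n ⇒ h·k1=z·y_n;  k2=λ(1+12/25z)y_n ⇒ h·k2=z(1+12/25z)y_n
  y_{n+1}/y_n = 1 + 3/13z + 10/13z(1+12/25z) = 1 + z + 24/65z²
  R(z) = 1 + z + 24/65z².

Solve |R(x)|<1 on ℝ⁻.
x=-1.78: |R|=0.3899
R=1: x+24/65x²=0 ⇒ x=−65/24=-2.7083; min R=1−1/(4·24/65)=0.3229>−1
Confirm numerically:
  x=-2.208: |R|=0.59210 <1
  x=-1.785: |R|=0.39145 <1
  x=-1.146: |R|=0.33892 <1
  x=-1.116: |R|=0.34386 <1
  x=-3.243: |R|=1.64022 >1
  x=-3.034: |R|=1.36483 >1
  x=-2.737: |R|=1.02897 >1
Stable set (-2.7083, 0).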